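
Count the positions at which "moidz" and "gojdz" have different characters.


String 1: 'moidz'
String 2: 'gojdz'
Compare each position: pos 0: 'm'!='g', pos 1: 'o'=='o', pos 2: 'i'!='j', pos 3: 'd'=='d', pos 4: 'z'=='z'
Differing positions: 2
Hamming distance: 2


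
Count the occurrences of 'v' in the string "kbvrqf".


Input string: 'kbvrqf'
Target character: 'v'
Scan each position: s[2]='v'
Matches found at indices: 2
Total: 1


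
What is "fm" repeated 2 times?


Input string: 'fm'
Operation: repeat 2 times
Concatenation: 'fm' + 'fm'
Result: fmfm


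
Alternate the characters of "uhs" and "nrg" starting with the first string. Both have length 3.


String 1: 'uhs'
String 2: 'nrg'
Operation: alternate characters
Pairs: 'u'+'n', 'h'+'r', 's'+'g'
Result: unhrsg


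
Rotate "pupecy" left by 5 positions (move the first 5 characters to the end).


Input: 'pupecy', shift = 5
Operation: split at index 5 and swap parts
Front part s[0:5] = 'pupec'
Back part s[5:] = 'y'
Rotated = back + front = 'y' + 'pupec'
Result: ypupec


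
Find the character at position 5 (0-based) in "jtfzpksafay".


Input string: 'jtfzpksafay'
Operation: get character at index 5
Index mapping: s[0]='j', s[1]='t', s[2]='f', s[3]='z', s[4]='p', s[5]='k'
Result: 'k'


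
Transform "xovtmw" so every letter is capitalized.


Input string: 'xovtmw'
Operation: convert each letter to uppercase
Mapping: 'x'->'X', 'o'->'O', 'v'->'V', 't'->'T', 'm'->'M', 'w'->'W'
Result: XOVTMW


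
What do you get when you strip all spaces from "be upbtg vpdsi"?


Input string: 'be upbtg vpdsi'
Operation: remove all spaces
Words: 'be', 'upbtg', 'vpdsi'
Join without spaces: beupbtgvpdsi


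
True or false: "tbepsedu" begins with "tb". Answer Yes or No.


Input string: 'tbepsedu'
Prefix to check: 'tb'
First 2 characters of input: 'tb'
Match: True
Result: Yes


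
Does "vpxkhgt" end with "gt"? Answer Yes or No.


Input string: 'vpxkhgt'
Suffix to check: 'gt'
Last 2 characters of input: 'gt'
Match: True
Result: Yes


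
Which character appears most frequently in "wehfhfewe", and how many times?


Input: 'wehfhfewe'
Operation: tally each character
Counts: 'e':3, 'f':2, 'h':2, 'w':2
Maximum: 'e' appears 3 times


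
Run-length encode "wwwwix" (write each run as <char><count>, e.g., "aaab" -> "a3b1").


Input: 'wwwwix'
Operation: identify consecutive runs
Runs: 'wwww' -> w4, 'i' -> i1, 'x' -> x1
Encoded: w4i1x1


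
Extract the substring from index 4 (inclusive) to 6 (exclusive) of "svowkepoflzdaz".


Input string: 'svowkepoflzdaz'
Operation: slice [4:6]
Extract characters: s[4]='k', s[5]='e'
Result: ke


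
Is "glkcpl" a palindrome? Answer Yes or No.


Input string: 'glkcpl'
Reversed: 'lpcklg'
Compare pairs: s[0]='g' vs s[5]='l' (mismatch), s[1]='l' vs s[4]='p' (mismatch), s[2]='k' vs s[3]='c' (mismatch)
Palindrome: No


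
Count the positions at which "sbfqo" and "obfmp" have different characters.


String 1: 'sbfqo'
String 2: 'obfmp'
Compare each position: pos 0: 's'!='o', pos 1: 'b'=='b', pos 2: 'f'=='f', pos 3: 'q'!='m', pos 4: 'o'!='p'
Differing positions: 3
Hamming distance: 3


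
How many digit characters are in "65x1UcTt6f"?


Input string: '65x1UcTt6f'
Operation: count digit characters (0-9)
Scan: '6'(digit), '5'(digit), 'x', '1'(digit), 'U', 'c', 'T', 't', '6'(digit), 'f'
Digits found: 4
Result: 4


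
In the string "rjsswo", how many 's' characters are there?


Input string: 'rjsswo'
Target character: 's'
Scan each position: s[2]='s', s[3]='s'
Matches found at indices: 2, 3
Total: 2


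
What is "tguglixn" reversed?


Input string: 'tguglixn'
Operation: reverse character order
Original order: 't' -> 'g' -> 'u' -> 'g' -> 'l' -> 'i' -> 'x' -> 'n'
Reversed order: 'n' -> 'x' -> 'i' -> 'l' -> 'g' -> 'u' -> 'g' -> 't'
Result: nxilgugt


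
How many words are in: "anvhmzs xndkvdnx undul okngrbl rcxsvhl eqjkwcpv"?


Input string: 'anvhmzs xndkvdnx undul okngrbl rcxsvhl eqjkwcpv'
Operation: split by spaces
Words found: 'anvhmzs', 'xndkvdnx', 'undul', 'okngrbl', 'rcxsvhl', 'eqjkwcpv'
Word count: 6


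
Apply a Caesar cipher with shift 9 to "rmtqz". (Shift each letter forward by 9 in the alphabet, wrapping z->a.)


Input: 'rmtqz', shift = 9
Operation: for each letter, (position + 9) mod 26
Mapping: 'r'(17+9=26, 26 mod 26=0)->'a', 'm'(12+9=21)->'v', 't'(19+9=28, 28 mod 26=2)->'c', 'q'(16+9=25)->'z', 'z'(25+9=34, 34 mod 26=8)->'i'
Result: avczi


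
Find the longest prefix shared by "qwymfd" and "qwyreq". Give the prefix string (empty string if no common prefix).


String 1: 'qwymfd'
String 2: 'qwyreq'
Compare position by position:
pos 0: 'q' vs 'q' match
pos 1: 'w' vs 'w' match
pos 2: 'y' vs 'y' match
pos 3: 'm' vs 'r' differ -> stop
Longest common prefix: "qwy" (length 3)


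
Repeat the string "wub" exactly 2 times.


Input string: 'wub'
Operation: repeat 2 times
Concatenation: 'wub' + 'wub'
Result: wubwub


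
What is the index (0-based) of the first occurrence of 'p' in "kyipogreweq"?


Input string: 'kyipogreweq'
Target: 'p'
Scanning left to right: s[0]='k', s[1]='y', s[2]='i', s[3]='p'
First match at index: 3


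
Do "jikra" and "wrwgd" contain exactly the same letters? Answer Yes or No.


String 1: 'jikra' -> sorted: 'aijkr'
String 2: 'wrwgd' -> sorted: 'dgrww'
Compare sorted forms: 'aijkr' != 'dgrww'
Anagram: No


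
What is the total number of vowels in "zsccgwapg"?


Input string: 'zsccgwapg'
Operation: count vowels (a, e, i, o, u)
Scan: s[0]='z', s[1]='s', s[2]='c', s[3]='c', s[4]='g', s[5]='w', s[6]='a' (vowel), s[7]='p', s[8]='g'
Vowels found: 1
Result: 1


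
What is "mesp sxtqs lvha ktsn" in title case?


Input string: 'mesp sxtqs lvha ktsn'
Operation: capitalize first letter of each word
Word transformations: 'mesp'->'Mesp', 'sxtqs'->'Sxtqs', 'lvha'->'Lvha', 'ktsn'->'Ktsn'
Result: Mesp Sxtqs Lvha Ktsn


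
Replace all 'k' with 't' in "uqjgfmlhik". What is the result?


Input string: 'uqjgfmlhik'
Operation: replace 'k' with 't'
Positions of 'k': 9
After replacement: uqjgfmlhit


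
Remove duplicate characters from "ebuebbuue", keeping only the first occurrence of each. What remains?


Input: 'ebuebbuue'
Operation: keep first occurrence of each character
Scan: s[0]='e' new -> keep; s[1]='b' new -> keep; s[2]='u' new -> keep; s[3]='e' seen -> skip; s[4]='b' seen -> skip; s[5]='b' seen -> skip; s[6]='u' seen -> skip; s[7]='u' seen -> skip; s[8]='e' seen -> skip
Result: ebu


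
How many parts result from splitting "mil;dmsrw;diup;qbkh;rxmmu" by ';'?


Input string: 'mil;dmsrw;diup;qbkh;rxmmu'
Delimiter: ';'
Split result: 'mil', 'dmsrw', 'diup', 'qbkh', 'rxmmu'
Number of parts: 5


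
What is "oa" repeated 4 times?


Input string: 'oa'
Operation: repeat 4 times
Concatenation: 'oa' + 'oa' + 'oa' + 'oa'
Result: oaoaoaoa


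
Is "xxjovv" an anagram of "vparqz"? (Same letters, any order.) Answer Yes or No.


String 1: 'vparqz' -> sorted: 'apqrvz'
String 2: 'xxjovv' -> sorted: 'jovvxx'
Compare sorted forms: 'apqrvz' != 'jovvxx'
Anagram: No


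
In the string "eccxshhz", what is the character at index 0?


Input string: 'eccxshhz'
Operation: get character at index 0
Index mapping: s[0]='e'
Result: 'e'


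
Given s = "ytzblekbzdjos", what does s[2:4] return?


Input string: 'ytzblekbzdjos'
Operation: slice [2:4]
Extract characters: s[2]='z', s[3]='b'
Result: zb


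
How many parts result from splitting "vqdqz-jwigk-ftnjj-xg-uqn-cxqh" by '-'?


Input string: 'vqdqz-jwigk-ftnjj-xg-uqn-cxqh'
Delimiter: '-'
Split result: 'vqdqz', 'jwigk', 'ftnjj', 'xg', 'uqn', 'cxqh'
Number of parts: 6


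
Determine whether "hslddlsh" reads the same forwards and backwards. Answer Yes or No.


Input string: 'hslddlsh'
Reversed: 'hslddlsh'
Compare pairs: s[0]='h' vs s[7]='h' (match), s[1]='s' vs s[6]='s' (match), s[2]='l' vs s[5]='l' (match), s[3]='d' vs s[4]='d' (match)
Palindrome: Yes


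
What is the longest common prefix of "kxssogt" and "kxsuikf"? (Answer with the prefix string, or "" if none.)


String 1: 'kxssogt'
String 2: 'kxsuikf'
Compare position by position:
pos 0: 'k' vs 'k' match
pos 1: 'x' vs 'x' match
pos 2: 's' vs 's' match
pos 3: 's' vs 'u' differ -> stop
Longest common prefix: "kxs" (length 3)


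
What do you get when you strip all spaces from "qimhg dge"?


Input string: 'qimhg dge'
Operation: remove all spaces
Words: 'qimhg', 'dge'
Join without spaces: qimhgdge


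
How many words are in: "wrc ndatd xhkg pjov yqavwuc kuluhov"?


Input string: 'wrc ndatd xhkg pjov yqavwuc kuluhov'
Operation: split by spaces
Words found: 'wrc', 'ndatd', 'xhkg', 'pjov', 'yqavwuc', 'kuluhov'
Word count: 6


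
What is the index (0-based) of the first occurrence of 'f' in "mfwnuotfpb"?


Input string: 'mfwnuotfpb'
Target: 'f'
Scanning left to right: s[0]='m', s[1]='f'
First match at index: 1


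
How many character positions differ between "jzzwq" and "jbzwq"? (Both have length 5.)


String 1: 'jzzwq'
String 2: 'jbzwq'
Compare each position: pos 0: 'j'=='j', pos 1: 'z'!='b', pos 2: 'z'=='z', pos 3: 'w'=='w', pos 4: 'q'=='q'
Differing positions: 1
Hamming distance: 1


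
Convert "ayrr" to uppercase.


Input string: 'ayrr'
Operation: convert each letter to uppercase
Mapping: 'a'->'A', 'y'->'Y', 'r'->'R', 'r'->'R'
Result: AYRR


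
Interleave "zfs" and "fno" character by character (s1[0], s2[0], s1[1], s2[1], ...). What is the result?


String 1: 'zfs'
String 2: 'fno'
Operation: alternate characters
Pairs: 'z'+'f', 'f'+'n', 's'+'o'
Result: zffnso


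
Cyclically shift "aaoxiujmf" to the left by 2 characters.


Input: 'aaoxiujmf', shift = 2
Operation: split at index 2 and swap parts
Front part s[0:2] = 'aa'
Back part s[2:] = 'oxiujmf'
Rotated = back + front = 'oxiujmf' + 'aa'
Result: oxiujmfaa


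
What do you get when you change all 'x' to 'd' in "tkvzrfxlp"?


Input string: 'tkvzrfxlp'
Operation: replace 'x' with 'd'
Positions of 'x': 6
After replacement: tkvzrfdlp


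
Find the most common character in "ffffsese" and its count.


Input: 'ffffsese'
Operation: tally each character
Counts: 'e':2, 'f':4, 's':2
Maximum: 'f' appears 4 times


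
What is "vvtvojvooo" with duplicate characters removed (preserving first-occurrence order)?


Input: 'vvtvojvooo'
Operation: keep first occurrence of each character
Scan: s[0]='v' new -> keep; s[1]='v' seen -> skip; s[2]='t' new -> keep; s[3]='v' seen -> skip; s[4]='o' new -> keep; s[5]='j' new -> keep; s[6]='v' seen -> skip; s[7]='o' seen -> skip; s[8]='o' seen -> skip; s[9]='o' seen -> skip
Result: vtoj


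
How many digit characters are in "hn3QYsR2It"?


Input string: 'hn3QYsR2It'
Operation: count digit characters (0-9)
Scan: 'h', 'n', '3'(digit), 'Q', 'Y', 's', 'R', '2'(digit), 'I', 't'
Digits found: 2
Result: 2


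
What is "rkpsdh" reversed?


Input string: 'rkpsdh'
Operation: reverse character order
Original order: 'r' -> 'k' -> 'p' -> 's' -> 'd' -> 'h'
Reversed order: 'h' -> 'd' -> 's' -> 'p' -> 'k' -> 'r'
Result: hdspkr


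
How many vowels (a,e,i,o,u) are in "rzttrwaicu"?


Input string: 'rzttrwaicu'
Operation: count vowels (a, e, i, o, u)
Scan: s[0]='r', s[1]='z', s[2]='t', s[3]='t', s[4]='r', s[5]='w', s[6]='a' (vowel), s[7]='i' (vowel), s[8]='c', s[9]='u' (vowel)
Vowels found: 3
Result: 3


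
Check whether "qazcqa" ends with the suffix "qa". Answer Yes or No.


Input string: 'qazcqa'
Suffix to check: 'qa'
Last 2 characters of input: 'qa'
Match: True
Result: Yes


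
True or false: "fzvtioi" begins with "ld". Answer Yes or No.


Input string: 'fzvtioi'
Prefix to check: 'ld'
First 2 characters of input: 'fz'
Match: False
Result: No


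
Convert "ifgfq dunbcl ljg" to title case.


Input string: 'ifgfq dunbcl ljg'
Operation: capitalize first letter of each word
Word transformations: 'ifgfq'->'Ifgfq', 'dunbcl'->'Dunbcl', 'ljg'->'Ljg'
Result: Ifgfq Dunbcl Ljg


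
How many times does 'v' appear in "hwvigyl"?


Input string: 'hwvigyl'
Target character: 'v'
Scan each position: s[2]='v'
Matches found at indices: 2
Total: 1


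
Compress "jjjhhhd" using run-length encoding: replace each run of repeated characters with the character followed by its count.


Input: 'jjjhhhd'
Operation: identify consecutive runs
Runs: 'jjj' -> j3, 'hhh' -> h3, 'd' -> d1
Encoded: j3h3d1


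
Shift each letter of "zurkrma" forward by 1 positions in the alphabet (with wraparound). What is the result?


Input: 'zurkrma', shift = 1
Operation: for each letter, (position + 1) mod 26
Mapping: 'z'(25+1=26, 26 mod 26=0)->'a', 'u'(20+1=21)->'v', 'r'(17+1=18)->'s', 'k'(10+1=11)->'l', 'r'(17+1=18)->'s', 'm'(12+1=13)->'n', 'a'(0+1=1)->'b'
Result: avslsnb


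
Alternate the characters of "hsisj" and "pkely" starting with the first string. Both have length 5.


String 1: 'hsisj'
String 2: 'pkely'
Operation: alternate characters
Pairs: 'h'+'p', 's'+'k', 'i'+'e', 's'+'l', 'j'+'y'
Result: hpskiesljy


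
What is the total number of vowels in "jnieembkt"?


Input string: 'jnieembkt'
Operation: count vowels (a, e, i, o, u)
Scan: s[0]='j', s[1]='n', s[2]='i' (vowel), s[3]='e' (vowel), s[4]='e' (vowel), s[5]='m', s[6]='b', s[7]='k', s[8]='t'
Vowels found: 3
Result: 3


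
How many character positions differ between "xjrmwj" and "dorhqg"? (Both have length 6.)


String 1: 'xjrmwj'
String 2: 'dorhqg'
Compare each position: pos 0: 'x'!='d', pos 1: 'j'!='o', pos 2: 'r'=='r', pos 3: 'm'!='h', pos 4: 'w'!='q', pos 5: 'j'!='g'
Differing positions: 5
Hamming distance: 5


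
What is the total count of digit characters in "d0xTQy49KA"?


Input string: 'd0xTQy49KA'
Operation: count digit characters (0-9)
Scan: 'd', '0'(digit), 'x', 'T', 'Q', 'y', '4'(digit), '9'(digit), 'K', 'A'
Digits found: 3
Result: 3


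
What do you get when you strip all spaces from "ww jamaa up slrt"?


Input string: 'ww jamaa up slrt'
Operation: remove all spaces
Words: 'ww', 'jamaa', 'up', 'slrt'
Join without spaces: wwjamaaupslrt


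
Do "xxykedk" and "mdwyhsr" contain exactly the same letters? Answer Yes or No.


String 1: 'xxykedk' -> sorted: 'dekkxxy'
String 2: 'mdwyhsr' -> sorted: 'dhmrswy'
Compare sorted forms: 'dekkxxy' != 'dhmrswy'
Anagram: No


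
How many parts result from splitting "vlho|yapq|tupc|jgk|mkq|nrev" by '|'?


Input string: 'vlho|yapq|tupc|jgk|mkq|nrev'
Delimiter: '|'
Split result: 'vlho', 'yapq', 'tupc', 'jgk', 'mkq', 'nrev'
Number of parts: 6


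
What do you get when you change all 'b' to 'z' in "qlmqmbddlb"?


Input string: 'qlmqmbddlb'
Operation: replace 'b' with 'z'
Positions of 'b': 5, 9
After replacement: qlmqmzddlz


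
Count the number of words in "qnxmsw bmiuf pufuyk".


Input string: 'qnxmsw bmiuf pufuyk'
Operation: split by spaces
Words found: 'qnxmsw', 'bmiuf', 'pufuyk'
Word count: 3


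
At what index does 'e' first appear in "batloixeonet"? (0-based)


Input string: 'batloixeonet'
Target: 'e'
Scanning left to right: s[0]='b', s[1]='a', s[2]='t', s[3]='l', s[4]='o', s[5]='i', s[6]='x', s[7]='e'
First match at index: 7


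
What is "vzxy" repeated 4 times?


Input string: 'vzxy'
Operation: repeat 4 times
Concatenation: 'vzxy' + 'vzxy' + 'vzxy' + 'vzxy'
Result: vzxyvzxyvzxyvzxy


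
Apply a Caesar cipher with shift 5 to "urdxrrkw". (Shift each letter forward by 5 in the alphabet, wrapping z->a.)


Input: 'urdxrrkw', shift = 5
Operation: for each letter, (position + 5) mod 26
Mapping: 'u'(20+5=25)->'z', 'r'(17+5=22)->'w', 'd'(3+5=8)->'i', 'x'(23+5=28, 28 mod 26=2)->'c', 'r'(17+5=22)->'w', 'r'(17+5=22)->'w', 'k'(10+5=15)->'p', 'w'(22+5=27, 27 mod 26=1)->'b'
Result: zwicwwpb


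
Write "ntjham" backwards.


Input string: 'ntjham'
Operation: reverse character order
Original order: 'n' -> 't' -> 'j' -> 'h' -> 'a' -> 'm'
Reversed order: 'm' -> 'a' -> 'h' -> 'j' -> 't' -> 'n'
Result: mahjtn


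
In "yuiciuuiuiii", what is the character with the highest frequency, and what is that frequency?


Input: 'yuiciuuiuiii'
Operation: tally each character
Counts: 'c':1, 'i':6, 'u':4, 'y':1
Maximum: 'i' appears 6 times


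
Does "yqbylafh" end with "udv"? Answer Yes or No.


Input string: 'yqbylafh'
Suffix to check: 'udv'
Last 3 characters of input: 'afh'
Match: False
Result: No


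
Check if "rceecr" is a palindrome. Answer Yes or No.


Input string: 'rceecr'
Reversed: 'rceecr'
Compare pairs: s[0]='r' vs s[5]='r' (match), s[1]='c' vs s[4]='c' (match), s[2]='e' vs s[3]='e' (match)
Palindrome: Yes


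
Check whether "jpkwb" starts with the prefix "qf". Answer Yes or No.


Input string: 'jpkwb'
Prefix to check: 'qf'
First 2 characters of input: 'jp'
Match: False
Result: No


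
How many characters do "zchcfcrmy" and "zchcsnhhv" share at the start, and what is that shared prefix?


String 1: 'zchcfcrmy'
String 2: 'zchcsnhhv'
Compare position by position:
pos 0: 'z' vs 'z' match
pos 1: 'c' vs 'c' match
pos 2: 'h' vs 'h' match
pos 3: 'c' vs 'c' match
pos 4: 'f' vs 's' differ -> stop
Longest common prefix: "zchc" (length 4)


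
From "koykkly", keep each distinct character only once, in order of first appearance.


Input: 'koykkly'
Operation: keep first occurrence of each character
Scan: s[0]='k' new -> keep; s[1]='o' new -> keep; s[2]='y' new -> keep; s[3]='k' seen -> skip; s[4]='k' seen -> skip; s[5]='l' new -> keep; s[6]='y' seen -> skip
Result: koyl


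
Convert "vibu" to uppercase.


Input string: 'vibu'
Operation: convert each letter to uppercase
Mapping: 'v'->'V', 'i'->'I', 'b'->'B', 'u'->'U'
Result: VIBU


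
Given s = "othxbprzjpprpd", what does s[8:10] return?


Input string: 'othxbprzjpprpd'
Operation: slice [8:10]
Extract characters: s[8]='j', s[9]='p'
Result: jp


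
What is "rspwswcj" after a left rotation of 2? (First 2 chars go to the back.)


Input: 'rspwswcj', shift = 2
Operation: split at index 2 and swap parts
Front part s[0:2] = 'rs'
Back part s[2:] = 'pwswcj'
Rotated = back + front = 'pwswcj' + 'rs'
Result: pwswcjrs


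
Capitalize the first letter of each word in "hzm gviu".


Input string: 'hzm gviu'
Operation: capitalize first letter of each word
Word transformations: 'hzm'->'Hzm', 'gviu'->'Gviu'
Result: Hzm Gviu


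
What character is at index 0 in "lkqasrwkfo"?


Input string: 'lkqasrwkfo'
Operation: get character at index 0
Index mapping: s[0]='l'
Result: 'l'


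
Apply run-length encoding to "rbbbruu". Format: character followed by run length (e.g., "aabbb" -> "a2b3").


Input: 'rbbbruu'
Operation: identify consecutive runs
Runs: 'r' -> r1, 'bbb' -> b3, 'r' -> r1, 'uu' -> u2
Encoded: r1b3r1u2


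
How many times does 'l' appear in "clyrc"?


Input string: 'clyrc'
Target character: 'l'
Scan each position: s[1]='l'
Matches found at indices: 1
Total: 1


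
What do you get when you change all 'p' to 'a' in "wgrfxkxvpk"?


Input string: 'wgrfxkxvpk'
Operation: replace 'p' with 'a'
Positions of 'p': 8
After replacement: wgrfxkxvak


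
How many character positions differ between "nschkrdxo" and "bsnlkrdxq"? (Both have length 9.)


String 1: 'nschkrdxo'
String 2: 'bsnlkrdxq'
Compare each position: pos 0: 'n'!='b', pos 1: 's'=='s', pos 2: 'c'!='n', pos 3: 'h'!='l', pos 4: 'k'=='k', pos 5: 'r'=='r', pos 6: 'd'=='d', pos 7: 'x'=='x', pos 8: 'o'!='q'
Differing positions: 4
Hamming distance: 4


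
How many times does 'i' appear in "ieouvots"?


Input string: 'ieouvots'
Target character: 'i'
Scan each position: s[0]='i'
Matches found at indices: 0
Total: 1


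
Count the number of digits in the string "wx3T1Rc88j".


Input string: 'wx3T1Rc88j'
Operation: count digit characters (0-9)
Scan: 'w', 'x', '3'(digit), 'T', '1'(digit), 'R', 'c', '8'(digit), '8'(digit), 'j'
Digits found: 4
Result: 4


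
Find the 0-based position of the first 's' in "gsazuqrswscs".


Input string: 'gsazuqrswscs'
Target: 's'
Scanning left to right: s[0]='g', s[1]='s'
First match at index: 1


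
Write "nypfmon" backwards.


Input string: 'nypfmon'
Operation: reverse character order
Original order: 'n' -> 'y' -> 'p' -> 'f' -> 'm' -> 'o' -> 'n'
Reversed order: 'n' -> 'o' -> 'm' -> 'f' -> 'p' -> 'y' -> 'n'
Result: nomfpyn


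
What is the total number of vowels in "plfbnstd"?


Input string: 'plfbnstd'
Operation: count vowels (a, e, i, o, u)
Scan: s[0]='p', s[1]='l', s[2]='f', s[3]='b', s[4]='n', s[5]='s', s[6]='t', s[7]='d'
Vowels found: 0
Result: 0


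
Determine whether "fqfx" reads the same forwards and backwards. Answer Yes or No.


Input string: 'fqfx'
Reversed: 'xfqf'
Compare pairs: s[0]='f' vs s[3]='x' (mismatch), s[1]='q' vs s[2]='f' (mismatch)
Palindrome: No


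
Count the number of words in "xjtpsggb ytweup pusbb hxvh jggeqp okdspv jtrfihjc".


Input string: 'xjtpsggb ytweup pusbb hxvh jggeqp okdspv jtrfihjc'
Operation: split by spaces
Words found: 'xjtpsggb', 'ytweup', 'pusbb', 'hxvh', 'jggeqp', 'okdspv', 'jtrfihjc'
Word count: 7


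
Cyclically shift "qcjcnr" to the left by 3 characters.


Input: 'qcjcnr', shift = 3
Operation: split at index 3 and swap parts
Front part s[0:3] = 'qcj'
Back part s[3:] = 'cnr'
Rotated = back + front = 'cnr' + 'qcj'
Result: cnrqcj


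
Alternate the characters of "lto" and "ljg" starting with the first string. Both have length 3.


String 1: 'lto'
String 2: 'ljg'
Operation: alternate characters
Pairs: 'l'+'l', 't'+'j', 'o'+'g'
Result: lltjog


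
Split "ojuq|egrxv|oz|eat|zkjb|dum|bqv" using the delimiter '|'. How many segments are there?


Input string: 'ojuq|egrxv|oz|eat|zkjb|dum|bqv'
Delimiter: '|'
Split result: 'ojuq', 'egrxv', 'oz', 'eat', 'zkjb', 'dum', 'bqv'
Number of parts: 7


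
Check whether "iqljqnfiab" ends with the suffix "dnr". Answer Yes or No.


Input string: 'iqljqnfiab'
Suffix to check: 'dnr'
Last 3 characters of input: 'iab'
Match: False
Result: No


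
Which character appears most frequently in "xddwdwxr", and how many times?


Input: 'xddwdwxr'
Operation: tally each character
Counts: 'd':3, 'r':1, 'w':2, 'x':2
Maximum: 'd' appears 3 times


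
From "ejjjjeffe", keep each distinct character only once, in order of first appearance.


Input: 'ejjjjeffe'
Operation: keep first occurrence of each character
Scan: s[0]='e' new -> keep; s[1]='j' new -> keep; s[2]='j' seen -> skip; s[3]='j' seen -> skip; s[4]='j' seen -> skip; s[5]='e' seen -> skip; s[6]='f' new -> keep; s[7]='f' seen -> skip; s[8]='e' seen -> skip
Result: ejf


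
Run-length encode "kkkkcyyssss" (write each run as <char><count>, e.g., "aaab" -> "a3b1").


Input: 'kkkkcyyssss'
Operation: identify consecutive runs
Runs: 'kkkk' -> k4, 'c' -> c1, 'yy' -> y2, 'ssss' -> s4
Encoded: k4c1y2s4


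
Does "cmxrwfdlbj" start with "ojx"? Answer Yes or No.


Input string: 'cmxrwfdlbj'
Prefix to check: 'ojx'
First 3 characters of input: 'cmx'
Match: False
Result: No


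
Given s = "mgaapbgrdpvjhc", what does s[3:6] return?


Input string: 'mgaapbgrdpvjhc'
Operation: slice [3:6]
Extract characters: s[3]='a', s[4]='p', s[5]='b'
Result: apb


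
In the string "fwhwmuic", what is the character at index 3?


Input string: 'fwhwmuic'
Operation: get character at index 3
Index mapping: s[0]='f', s[1]='w', s[2]='h', s[3]='w'
Result: 'w'


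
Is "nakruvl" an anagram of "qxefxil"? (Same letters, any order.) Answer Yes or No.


String 1: 'qxefxil' -> sorted: 'efilqxx'
String 2: 'nakruvl' -> sorted: 'aklnruv'
Compare sorted forms: 'efilqxx' != 'aklnruv'
Anagram: No


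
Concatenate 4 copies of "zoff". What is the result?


Input string: 'zoff'
Operation: repeat 4 times
Concatenation: 'zoff' + 'zoff' + 'zoff' + 'zoff'
Result: zoffzoffzoffzoff


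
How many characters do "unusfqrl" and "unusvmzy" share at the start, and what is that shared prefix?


String 1: 'unusfqrl'
String 2: 'unusvmzy'
Compare position by position:
pos 0: 'u' vs 'u' match
pos 1: 'n' vs 'n' match
pos 2: 'u' vs 'u' match
pos 3: 's' vs 's' match
pos 4: 'f' vs 'v' differ -> stop
Longest common prefix: "unus" (length 4)


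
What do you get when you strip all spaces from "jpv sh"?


Input string: 'jpv sh'
Operation: remove all spaces
Words: 'jpv', 'sh'
Join without spaces: jpvsh


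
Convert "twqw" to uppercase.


Input string: 'twqw'
Operation: convert each letter to uppercase
Mapping: 't'->'T', 'w'->'W', 'q'->'Q', 'w'->'W'
Result: TWQW


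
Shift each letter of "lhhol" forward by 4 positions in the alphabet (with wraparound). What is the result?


Input: 'lhhol', shift = 4
Operation: for each letter, (position + 4) mod 26
Mapping: 'l'(11+4=15)->'p', 'h'(7+4=11)->'l', 'h'(7+4=11)->'l', 'o'(14+4=18)->'s', 'l'(11+4=15)->'p'
Result: pllsp


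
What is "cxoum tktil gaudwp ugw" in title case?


Input string: 'cxoum tktil gaudwp ugw'
Operation: capitalize first letter of each word
Word transformations: 'cxoum'->'Cxoum', 'tktil'->'Tktil', 'gaudwp'->'Gaudwp', 'ugw'->'Ugw'
Result: Cxoum Tktil Gaudwp Ugw


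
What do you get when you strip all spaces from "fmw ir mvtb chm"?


Input string: 'fmw ir mvtb chm'
Operation: remove all spaces
Words: 'fmw', 'ir', 'mvtb', 'chm'
Join without spaces: fmwirmvtbchm


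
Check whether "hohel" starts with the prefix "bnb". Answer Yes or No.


Input string: 'hohel'
Prefix to check: 'bnb'
First 3 characters of input: 'hoh'
Match: False
Result: No


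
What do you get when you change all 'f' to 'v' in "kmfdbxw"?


Input string: 'kmfdbxw'
Operation: replace 'f' with 'v'
Positions of 'f': 2
After replacement: kmvdbxw


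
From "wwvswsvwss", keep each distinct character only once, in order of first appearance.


Input: 'wwvswsvwss'
Operation: keep first occurrence of each character
Scan: s[0]='w' new -> keep; s[1]='w' seen -> skip; s[2]='v' new -> keep; s[3]='s' new -> keep; s[4]='w' seen -> skip; s[5]='s' seen -> skip; s[6]='v' seen -> skip; s[7]='w' seen -> skip; s[8]='s' seen -> skip; s[9]='s' seen -> skip
Result: wvs


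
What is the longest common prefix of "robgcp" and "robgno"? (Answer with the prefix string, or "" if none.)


String 1: 'robgcp'
String 2: 'robgno'
Compare position by position:
pos 0: 'r' vs 'r' match
pos 1: 'o' vs 'o' match
pos 2: 'b' vs 'b' match
pos 3: 'g' vs 'g' match
pos 4: 'c' vs 'n' differ -> stop
Longest common prefix: "robg" (length 4)


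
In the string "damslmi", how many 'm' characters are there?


Input string: 'damslmi'
Target character: 'm'
Scan each position: s[2]='m', s[5]='m'
Matches found at indices: 2, 5
Total: 2


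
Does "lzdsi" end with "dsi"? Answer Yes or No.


Input string: 'lzdsi'
Suffix to check: 'dsi'
Last 3 characters of input: 'dsi'
Match: True
Result: Yes


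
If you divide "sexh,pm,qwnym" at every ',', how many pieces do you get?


Input string: 'sexh,pm,qwnym'
Delimiter: ','
Split result: 'sexh', 'pm', 'qwnym'
Number of parts: 3


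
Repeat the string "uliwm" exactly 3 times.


Input string: 'uliwm'
Operation: repeat 3 times
Concatenation: 'uliwm' + 'uliwm' + 'uliwm'
Result: uliwmuliwmuliwm


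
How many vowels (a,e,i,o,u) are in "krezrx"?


Input string: 'krezrx'
Operation: count vowels (a, e, i, o, u)
Scan: s[0]='k', s[1]='r', s[2]='e' (vowel), s[3]='z', s[4]='r', s[5]='x'
Vowels found: 1
Result: 1


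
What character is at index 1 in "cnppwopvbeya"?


Input string: 'cnppwopvbeya'
Operation: get character at index 1
Index mapping: s[0]='c', s[1]='n'
Result: 'n'


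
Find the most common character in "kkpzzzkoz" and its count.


Input: 'kkpzzzkoz'
Operation: tally each character
Counts: 'k':3, 'o':1, 'p':1, 'z':4
Maximum: 'z' appears 4 times


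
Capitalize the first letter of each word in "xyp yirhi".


Input string: 'xyp yirhi'
Operation: capitalize first letter of each word
Word transformations: 'xyp'->'Xyp', 'yirhi'->'Yirhi'
Result: Xyp Yirhi


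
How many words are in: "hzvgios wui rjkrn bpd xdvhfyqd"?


Input string: 'hzvgios wui rjkrn bpd xdvhfyqd'
Operation: split by spaces
Words found: 'hzvgios', 'wui', 'rjkrn', 'bpd', 'xdvhfyqd'
Word count: 5


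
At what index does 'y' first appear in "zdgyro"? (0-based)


Input string: 'zdgyro'
Target: 'y'
Scanning left to right: s[0]='z', s[1]='d', s[2]='g', s[3]='y'
First match at index: 3


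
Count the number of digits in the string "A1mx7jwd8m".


Input string: 'A1mx7jwd8m'
Operation: count digit characters (0-9)
Scan: 'A', '1'(digit), 'm', 'x', '7'(digit), 'j', 'w', 'd', '8'(digit), 'm'
Digits found: 3
Result: 3


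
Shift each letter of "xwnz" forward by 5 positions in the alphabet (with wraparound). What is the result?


Input: 'xwnz', shift = 5
Operation: for each letter, (position + 5) mod 26
Mapping: 'x'(23+5=28, 28 mod 26=2)->'c', 'w'(22+5=27, 27 mod 26=1)->'b', 'n'(13+5=18)->'s', 'z'(25+5=30, 30 mod 26=4)->'e'
Result: cbse


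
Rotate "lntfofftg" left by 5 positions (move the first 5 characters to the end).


Input: 'lntfofftg', shift = 5
Operation: split at index 5 and swap parts
Front part s[0:5] = 'lntfo'
Back part s[5:] = 'fftg'
Rotated = back + front = 'fftg' + 'lntfo'
Result: fftglntfo


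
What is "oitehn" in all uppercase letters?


Input string: 'oitehn'
Operation: convert each letter to uppercase
Mapping: 'o'->'O', 'i'->'I', 't'->'T', 'e'->'E', 'h'->'H', 'n'->'N'
Result: OITEHN


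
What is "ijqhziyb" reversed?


Input string: 'ijqhziyb'
Operation: reverse character order
Original order: 'i' -> 'j' -> 'q' -> 'h' -> 'z' -> 'i' -> 'y' -> 'b'
Reversed order: 'b' -> 'y' -> 'i' -> 'z' -> 'h' -> 'q' -> 'j' -> 'i'
Result: byizhqji


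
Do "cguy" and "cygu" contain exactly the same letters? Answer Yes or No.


String 1: 'cguy' -> sorted: 'cguy'
String 2: 'cygu' -> sorted: 'cguy'
Compare sorted forms: 'cguy' == 'cguy'
Anagram: Yes


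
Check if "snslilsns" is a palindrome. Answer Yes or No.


Input string: 'snslilsns'
Reversed: 'snslilsns'
Compare pairs: s[0]='s' vs s[8]='s' (match), s[1]='n' vs s[7]='n' (match), s[2]='s' vs s[6]='s' (match), s[3]='l' vs s[5]='l' (match)
Palindrome: Yes


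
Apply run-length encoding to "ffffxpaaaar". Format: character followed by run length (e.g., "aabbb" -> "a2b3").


Input: 'ffffxpaaaar'
Operation: identify consecutive runs
Runs: 'ffff' -> f4, 'x' -> x1, 'p' -> p1, 'aaaa' -> a4, 'r' -> r1
Encoded: f4x1p1a4r1


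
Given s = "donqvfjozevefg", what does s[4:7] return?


Input string: 'donqvfjozevefg'
Operation: slice [4:7]
Extract characters: s[4]='v', s[5]='f', s[6]='j'
Result: vfj


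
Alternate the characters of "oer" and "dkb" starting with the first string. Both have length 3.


String 1: 'oer'
String 2: 'dkb'
Operation: alternate characters
Pairs: 'o'+'d', 'e'+'k', 'r'+'b'
Result: odekrb


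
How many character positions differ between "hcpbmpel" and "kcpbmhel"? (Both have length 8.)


String 1: 'hcpbmpel'
String 2: 'kcpbmhel'
Compare each position: pos 0: 'h'!='k', pos 1: 'c'=='c', pos 2: 'p'=='p', pos 3: 'b'=='b', pos 4: 'm'=='m', pos 5: 'p'!='h', pos 6: 'e'=='e', pos 7: 'l'=='l'
Differing positions: 2
Hamming distance: 2


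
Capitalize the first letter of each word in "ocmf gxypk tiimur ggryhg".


Input string: 'ocmf gxypk tiimur ggryhg'
Operation: capitalize first letter of each word
Word transformations: 'ocmf'->'Ocmf', 'gxypk'->'Gxypk', 'tiimur'->'Tiimur', 'ggryhg'->'Ggryhg'
Result: Ocmf Gxypk Tiimur Ggryhg


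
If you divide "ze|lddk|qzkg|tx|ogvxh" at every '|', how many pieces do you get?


Input string: 'ze|lddk|qzkg|tx|ogvxh'
Delimiter: '|'
Split result: 'ze', 'lddk', 'qzkg', 'tx', 'ogvxh'
Number of parts: 5


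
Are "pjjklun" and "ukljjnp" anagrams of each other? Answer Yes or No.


String 1: 'pjjklun' -> sorted: 'jjklnpu'
String 2: 'ukljjnp' -> sorted: 'jjklnpu'
Compare sorted forms: 'jjklnpu' == 'jjklnpu'
Anagram: Yes


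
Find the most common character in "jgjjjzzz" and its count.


Input: 'jgjjjzzz'
Operation: tally each character
Counts: 'g':1, 'j':4, 'z':3
Maximum: 'j' appears 4 times


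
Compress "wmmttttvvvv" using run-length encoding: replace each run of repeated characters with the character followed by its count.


Input: 'wmmttttvvvv'
Operation: identify consecutive runs
Runs: 'w' -> w1, 'mm' -> m2, 'tttt' -> t4, 'vvvv' -> v4
Encoded: w1m2t4v4


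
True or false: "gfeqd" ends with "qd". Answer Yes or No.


Input string: 'gfeqd'
Suffix to check: 'qd'
Last 2 characters of input: 'qd'
Match: True
Result: Yes


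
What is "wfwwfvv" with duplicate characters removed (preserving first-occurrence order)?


Input: 'wfwwfvv'
Operation: keep first occurrence of each character
Scan: s[0]='w' new -> keep; s[1]='f' new -> keep; s[2]='w' seen -> skip; s[3]='w' seen -> skip; s[4]='f' seen -> skip; s[5]='v' new -> keep; s[6]='v' seen -> skip
Result: wfv


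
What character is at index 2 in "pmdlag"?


Input string: 'pmdlag'
Operation: get character at index 2
Index mapping: s[0]='p', s[1]='m', s[2]='d'
Result: 'd'


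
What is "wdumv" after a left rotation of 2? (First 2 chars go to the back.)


Input: 'wdumv', shift = 2
Operation: split at index 2 and swap parts
Front part s[0:2] = 'wd'
Back part s[2:] = 'umv'
Rotated = back + front = 'umv' + 'wd'
Result: umvwd


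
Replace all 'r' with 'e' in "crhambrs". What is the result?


Input string: 'crhambrs'
Operation: replace 'r' with 'e'
Positions of 'r': 1, 6
After replacement: cehambes


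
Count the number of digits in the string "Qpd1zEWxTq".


Input string: 'Qpd1zEWxTq'
Operation: count digit characters (0-9)
Scan: 'Q', 'p', 'd', '1'(digit), 'z', 'E', 'W', 'x', 'T', 'q'
Digits found: 1
Result: 1


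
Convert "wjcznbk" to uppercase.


Input string: 'wjcznbk'
Operation: convert each letter to uppercase
Mapping: 'w'->'W', 'j'->'J', 'c'->'C', 'z'->'Z', 'n'->'N', 'b'->'B', 'k'->'K'
Result: WJCZNBK


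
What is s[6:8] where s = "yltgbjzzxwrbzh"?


Input string: 'yltgbjzzxwrbzh'
Operation: slice [6:8]
Extract characters: s[6]='z', s[7]='z'
Result: zz


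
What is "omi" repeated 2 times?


Input string: 'omi'
Operation: repeat 2 times
Concatenation: 'omi' + 'omi'
Result: omiomi


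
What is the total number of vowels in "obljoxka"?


Input string: 'obljoxka'
Operation: count vowels (a, e, i, o, u)
Scan: s[0]='o' (vowel), s[1]='b', s[2]='l', s[3]='j', s[4]='o' (vowel), s[5]='x', s[6]='k', s[7]='a' (vowel)
Vowels found: 3
Result: 3


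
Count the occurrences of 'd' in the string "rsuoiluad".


Input string: 'rsuoiluad'
Target character: 'd'
Scan each position: s[8]='d'
Matches found at indices: 8
Total: 1


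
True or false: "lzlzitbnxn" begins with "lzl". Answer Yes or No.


Input string: 'lzlzitbnxn'
Prefix to check: 'lzl'
First 3 characters of input: 'lzl'
Match: True
Result: Yes


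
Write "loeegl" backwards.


Input string: 'loeegl'
Operation: reverse character order
Original order: 'l' -> 'o' -> 'e' -> 'e' -> 'g' -> 'l'
Reversed order: 'l' -> 'g' -> 'e' -> 'e' -> 'o' -> 'l'
Result: lgeeol


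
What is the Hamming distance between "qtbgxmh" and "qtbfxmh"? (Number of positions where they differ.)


String 1: 'qtbgxmh'
String 2: 'qtbfxmh'
Compare each position: pos 0: 'q'=='q', pos 1: 't'=='t', pos 2: 'b'=='b', pos 3: 'g'!='f', pos 4: 'x'=='x', pos 5: 'm'=='m', pos 6: 'h'=='h'
Differing positions: 1
Hamming distance: 1


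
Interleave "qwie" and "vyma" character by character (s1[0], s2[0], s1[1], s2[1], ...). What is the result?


String 1: 'qwie'
String 2: 'vyma'
Operation: alternate characters
Pairs: 'q'+'v', 'w'+'y', 'i'+'m', 'e'+'a'
Result: qvwyimea


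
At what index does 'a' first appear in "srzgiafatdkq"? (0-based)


Input string: 'srzgiafatdkq'
Target: 'a'
Scanning left to right: s[0]='s', s[1]='r', s[2]='z', s[3]='g', s[4]='i', s[5]='a'
First match at index: 5


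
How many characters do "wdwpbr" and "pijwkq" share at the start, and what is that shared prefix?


String 1: 'wdwpbr'
String 2: 'pijwkq'
Compare position by position:
pos 0: 'w' vs 'p' differ -> stop
Longest common prefix: "" (length 0)


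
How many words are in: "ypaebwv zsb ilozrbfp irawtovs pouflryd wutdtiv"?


Input string: 'ypaebwv zsb ilozrbfp irawtovs pouflryd wutdtiv'
Operation: split by spaces
Words found: 'ypaebwv', 'zsb', 'ilozrbfp', 'irawtovs', 'pouflryd', 'wutdtiv'
Word count: 6


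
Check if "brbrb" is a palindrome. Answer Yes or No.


Input string: 'brbrb'
Reversed: 'brbrb'
Compare pairs: s[0]='b' vs s[4]='b' (match), s[1]='r' vs s[3]='r' (match)
Palindrome: Yes


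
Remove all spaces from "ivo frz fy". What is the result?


Input string: 'ivo frz fy'
Operation: remove all spaces
Words: 'ivo', 'frz', 'fy'
Join without spaces: ivofrzfy


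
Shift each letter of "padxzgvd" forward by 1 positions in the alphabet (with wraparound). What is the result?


Input: 'padxzgvd', shift = 1
Operation: for each letter, (position + 1) mod 26
Mapping: 'p'(15+1=16)->'q', 'a'(0+1=1)->'b', 'd'(3+1=4)->'e', 'x'(23+1=24)->'y', 'z'(25+1=26, 26 mod 26=0)->'a', 'g'(6+1=7)->'h', 'v'(21+1=22)->'w', 'd'(3+1=4)->'e'
Result: qbeyahwe


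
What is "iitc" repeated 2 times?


Input string: 'iitc'
Operation: repeat 2 times
Concatenation: 'iitc' + 'iitc'
Result: iitciitc


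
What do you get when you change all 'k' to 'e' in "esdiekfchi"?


Input string: 'esdiekfchi'
Operation: replace 'k' with 'e'
Positions of 'k': 5
After replacement: esdieefchi


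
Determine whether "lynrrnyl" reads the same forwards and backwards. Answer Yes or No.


Input string: 'lynrrnyl'
Reversed: 'lynrrnyl'
Compare pairs: s[0]='l' vs s[7]='l' (match), s[1]='y' vs s[6]='y' (match), s[2]='n' vs s[5]='n' (match), s[3]='r' vs s[4]='r' (match)
Palindrome: Yes


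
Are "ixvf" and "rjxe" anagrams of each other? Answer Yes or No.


String 1: 'ixvf' -> sorted: 'fivx'
String 2: 'rjxe' -> sorted: 'ejrx'
Compare sorted forms: 'fivx' != 'ejrx'
Anagram: No


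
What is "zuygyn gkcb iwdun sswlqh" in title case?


Input string: 'zuygyn gkcb iwdun sswlqh'
Operation: capitalize first letter of each word
Word transformations: 'zuygyn'->'Zuygyn', 'gkcb'->'Gkcb', 'iwdun'->'Iwdun', 'sswlqh'->'Sswlqh'
Result: Zuygyn Gkcb Iwdun Sswlqh


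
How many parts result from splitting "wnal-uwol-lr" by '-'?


Input string: 'wnal-uwol-lr'
Delimiter: '-'
Split result: 'wnal', 'uwol', 'lr'
Number of parts: 3


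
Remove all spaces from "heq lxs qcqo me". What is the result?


Input string: 'heq lxs qcqo me'
Operation: remove all spaces
Words: 'heq', 'lxs', 'qcqo', 'me'
Join without spaces: heqlxsqcqome


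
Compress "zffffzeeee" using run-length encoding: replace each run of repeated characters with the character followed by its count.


Input: 'zffffzeeee'
Operation: identify consecutive runs
Runs: 'z' -> z1, 'ffff' -> f4, 'z' -> z1, 'eeee' -> e4
Encoded: z1f4z1e4


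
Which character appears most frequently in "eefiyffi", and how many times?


Input: 'eefiyffi'
Operation: tally each character
Counts: 'e':2, 'f':3, 'i':2, 'y':1
Maximum: 'f' appears 3 times


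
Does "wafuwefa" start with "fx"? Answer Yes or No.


Input string: 'wafuwefa'
Prefix to check: 'fx'
First 2 characters of input: 'wa'
Match: False
Result: No


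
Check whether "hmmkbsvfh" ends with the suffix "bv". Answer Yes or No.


Input string: 'hmmkbsvfh'
Suffix to check: 'bv'
Last 2 characters of input: 'fh'
Match: False
Result: No


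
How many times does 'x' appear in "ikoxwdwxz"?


Input string: 'ikoxwdwxz'
Target character: 'x'
Scan each position: s[3]='x', s[7]='x'
Matches found at indices: 3, 7
Total: 2


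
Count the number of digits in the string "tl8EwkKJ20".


Input string: 'tl8EwkKJ20'
Operation: count digit characters (0-9)
Scan: 't', 'l', '8'(digit), 'E', 'w', 'k', 'K', 'J', '2'(digit), '0'(digit)
Digits found: 3
Result: 3


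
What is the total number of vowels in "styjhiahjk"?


Input string: 'styjhiahjk'
Operation: count vowels (a, e, i, o, u)
Scan: s[0]='s', s[1]='t', s[2]='y', s[3]='j', s[4]='h', s[5]='i' (vowel), s[6]='a' (vowel), s[7]='h', s[8]='j', s[9]='k'
Vowels found: 2
Result: 2
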